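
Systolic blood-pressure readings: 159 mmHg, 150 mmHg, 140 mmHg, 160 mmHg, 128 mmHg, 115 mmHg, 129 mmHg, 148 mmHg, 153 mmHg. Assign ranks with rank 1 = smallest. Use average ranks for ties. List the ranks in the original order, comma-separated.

8, 6, 4, 9, 2, 1, 3, 5, 7

Sorted (ascending): 115, 128, 129, 140, 148, 150, 153, 159, 160
No ties — each value takes its position as its rank.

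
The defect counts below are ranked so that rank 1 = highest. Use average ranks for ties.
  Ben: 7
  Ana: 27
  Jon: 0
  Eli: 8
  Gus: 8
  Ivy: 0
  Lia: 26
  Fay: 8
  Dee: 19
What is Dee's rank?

3

Sorted (descending): 27, 26, 19, 8, 8, 8, 7, 0, 0
The 3 values of 8 occupy positions 4–6 → average rank 5.
The 2 values of 0 occupy positions 8–9 → average rank (8+9)/2 = 8.5.
Dee has value 19 → rank 3.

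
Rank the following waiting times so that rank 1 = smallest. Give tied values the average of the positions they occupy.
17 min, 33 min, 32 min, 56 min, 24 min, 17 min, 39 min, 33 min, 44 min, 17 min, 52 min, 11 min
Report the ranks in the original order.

3, 7.5, 6, 12, 5, 3, 9, 7.5, 10, 3, 11, 1

Sorted (ascending): 11, 17, 17, 17, 24, 32, 33, 33, 39, 44, 52, 56
The 3 values of 17 occupy positions 2–4 → average rank 3.
The 2 values of 33 occupy positions 7–8 → average rank (7+8)/2 = 7.5.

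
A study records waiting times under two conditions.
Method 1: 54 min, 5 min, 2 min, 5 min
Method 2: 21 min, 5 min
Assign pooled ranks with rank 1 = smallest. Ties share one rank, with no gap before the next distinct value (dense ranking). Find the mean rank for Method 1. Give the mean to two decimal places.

2.25

Sorted (ascending): 2, 5, 5, 5, 21, 54
The 3 values of 5 share dense rank 2.
Remaining distinct values take the next consecutive integers.
Method 1 values → pooled ranks: 54→4, 5→2, 2→1, 5→2
Mean rank = (4 + 2 + 1 + 2) / 4 = 2.25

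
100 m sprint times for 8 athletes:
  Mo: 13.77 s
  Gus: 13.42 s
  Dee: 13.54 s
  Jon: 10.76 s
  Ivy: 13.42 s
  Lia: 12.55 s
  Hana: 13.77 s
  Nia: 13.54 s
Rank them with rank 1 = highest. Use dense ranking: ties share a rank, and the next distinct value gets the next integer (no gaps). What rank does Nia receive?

Sorted (descending): 13.77, 13.77, 13.54, 13.54, 13.42, 13.42, 12.55, 10.76
The 2 values of 13.77 share dense rank 1.
The 2 values of 13.54 share dense rank 2.
The 2 values of 13.42 share dense rank 3.
Remaining distinct values take the next consecutive integers.
Nia has value 13.54 s → rank 2.

2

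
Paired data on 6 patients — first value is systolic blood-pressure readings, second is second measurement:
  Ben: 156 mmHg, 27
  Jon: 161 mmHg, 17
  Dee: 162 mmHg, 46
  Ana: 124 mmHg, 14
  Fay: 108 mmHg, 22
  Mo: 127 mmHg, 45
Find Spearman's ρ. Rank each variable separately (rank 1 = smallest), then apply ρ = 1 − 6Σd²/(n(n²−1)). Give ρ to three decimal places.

0.486

Ranks of variable 1: 4, 5, 6, 2, 1, 3
Ranks of variable 2: 4, 2, 6, 1, 3, 5
d = r₁ − r₂: 0, 3, 0, 1, -2, -2
d²: 0, 9, 0, 1, 4, 4; Σd² = 18
ρ = 1 − 6·18/(6·35) = 1 − 108/210 = 0.486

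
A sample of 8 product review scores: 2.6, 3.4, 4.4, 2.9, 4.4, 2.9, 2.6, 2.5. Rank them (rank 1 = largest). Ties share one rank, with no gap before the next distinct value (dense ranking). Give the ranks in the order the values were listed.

Sorted (descending): 4.4, 4.4, 3.4, 2.9, 2.9, 2.6, 2.6, 2.5
The 2 values of 4.4 share dense rank 1.
The 2 values of 2.9 share dense rank 3.
The 2 values of 2.6 share dense rank 4.
Remaining distinct values take the next consecutive integers.

4, 2, 1, 3, 1, 3, 4, 5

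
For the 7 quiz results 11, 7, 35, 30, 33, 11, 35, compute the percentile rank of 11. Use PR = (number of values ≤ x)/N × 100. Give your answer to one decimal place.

N = 7.
Strictly below 11: 1. Equal to 11: 2.
PR = 3/7 × 100 = 42.9

42.9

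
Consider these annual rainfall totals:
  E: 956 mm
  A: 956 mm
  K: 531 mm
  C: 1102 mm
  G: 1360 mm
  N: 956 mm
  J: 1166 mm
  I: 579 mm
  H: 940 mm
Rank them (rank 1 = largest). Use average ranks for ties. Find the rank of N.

5

Sorted (descending): 1360, 1166, 1102, 956, 956, 956, 940, 579, 531
The 3 values of 956 occupy positions 4–6 → average rank 5.
N has value 956 mm → rank 5.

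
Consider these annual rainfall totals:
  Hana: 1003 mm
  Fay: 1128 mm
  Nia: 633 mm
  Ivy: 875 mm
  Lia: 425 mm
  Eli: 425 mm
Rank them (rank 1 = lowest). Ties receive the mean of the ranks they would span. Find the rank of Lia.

1.5

Sorted (ascending): 425, 425, 633, 875, 1003, 1128
The 2 values of 425 occupy positions 1–2 → average rank (1+2)/2 = 1.5.
Lia has value 425 mm → rank 1.5.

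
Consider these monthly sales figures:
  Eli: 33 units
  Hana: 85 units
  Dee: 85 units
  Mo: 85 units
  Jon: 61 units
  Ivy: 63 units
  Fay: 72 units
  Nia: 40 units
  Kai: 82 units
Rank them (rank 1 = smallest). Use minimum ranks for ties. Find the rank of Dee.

Sorted (ascending): 33, 40, 61, 63, 72, 82, 85, 85, 85
The 3 values of 85 occupy positions 7–9 → each gets rank 7.
Dee has value 85 units → rank 7.

7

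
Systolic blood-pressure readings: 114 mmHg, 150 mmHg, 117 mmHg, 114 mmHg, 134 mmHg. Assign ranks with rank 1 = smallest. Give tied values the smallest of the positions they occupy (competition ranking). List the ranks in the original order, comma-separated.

1, 5, 3, 1, 4

Sorted (ascending): 114, 114, 117, 134, 150
The 2 values of 114 occupy positions 1–2 → each gets rank 1.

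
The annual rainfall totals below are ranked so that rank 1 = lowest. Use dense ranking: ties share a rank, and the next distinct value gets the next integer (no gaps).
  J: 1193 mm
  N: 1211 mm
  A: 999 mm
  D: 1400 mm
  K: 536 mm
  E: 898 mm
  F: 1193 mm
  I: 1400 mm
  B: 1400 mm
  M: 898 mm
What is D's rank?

Sorted (ascending): 536, 898, 898, 999, 1193, 1193, 1211, 1400, 1400, 1400
The 2 values of 898 share dense rank 2.
The 2 values of 1193 share dense rank 4.
The 3 values of 1400 share dense rank 6.
Remaining distinct values take the next consecutive integers.
D has value 1400 mm → rank 6.

6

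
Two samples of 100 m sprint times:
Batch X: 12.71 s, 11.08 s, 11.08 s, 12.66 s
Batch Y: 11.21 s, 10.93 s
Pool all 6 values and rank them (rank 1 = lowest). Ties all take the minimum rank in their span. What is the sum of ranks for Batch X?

Sorted (ascending): 10.93, 11.08, 11.08, 11.21, 12.66, 12.71
The 2 values of 11.08 occupy positions 2–3 → each gets rank 2.
Batch X values → pooled ranks: 12.71→6, 11.08→2, 11.08→2, 12.66→5
Rank sum = 6 + 2 + 2 + 5 = 15

15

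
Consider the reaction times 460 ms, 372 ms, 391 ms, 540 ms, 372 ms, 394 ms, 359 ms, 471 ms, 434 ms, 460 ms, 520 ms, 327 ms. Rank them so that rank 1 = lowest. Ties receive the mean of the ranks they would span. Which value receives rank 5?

Sorted (ascending): 327, 359, 372, 372, 391, 394, 434, 460, 460, 471, 520, 540
The 2 values of 372 occupy positions 3–4 → average rank (3+4)/2 = 3.5.
The 2 values of 460 occupy positions 8–9 → average rank (8+9)/2 = 8.5.
Rank 5 → value 391.

391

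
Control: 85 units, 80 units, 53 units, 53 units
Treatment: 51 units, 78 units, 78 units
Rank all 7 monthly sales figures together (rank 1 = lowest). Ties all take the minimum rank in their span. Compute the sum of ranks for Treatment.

9

Sorted (ascending): 51, 53, 53, 78, 78, 80, 85
The 2 values of 53 occupy positions 2–3 → each gets rank 2.
The 2 values of 78 occupy positions 4–5 → each gets rank 4.
Treatment values → pooled ranks: 51→1, 78→4, 78→4
Rank sum = 1 + 4 + 4 = 9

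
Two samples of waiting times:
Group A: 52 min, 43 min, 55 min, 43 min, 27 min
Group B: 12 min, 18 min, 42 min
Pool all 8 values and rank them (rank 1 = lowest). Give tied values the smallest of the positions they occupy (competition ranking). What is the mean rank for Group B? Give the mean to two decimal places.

Sorted (ascending): 12, 18, 27, 42, 43, 43, 52, 55
The 2 values of 43 occupy positions 5–6 → each gets rank 5.
Group B values → pooled ranks: 12→1, 18→2, 42→4
Mean rank = (1 + 2 + 4) / 3 = 2.33

2.33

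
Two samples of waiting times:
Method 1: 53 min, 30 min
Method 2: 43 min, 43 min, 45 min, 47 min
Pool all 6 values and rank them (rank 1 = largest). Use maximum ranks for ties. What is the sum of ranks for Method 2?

Sorted (descending): 53, 47, 45, 43, 43, 30
The 2 values of 43 occupy positions 4–5 → each gets rank 5.
Method 2 values → pooled ranks: 43→5, 43→5, 45→3, 47→2
Rank sum = 5 + 5 + 3 + 2 = 15

15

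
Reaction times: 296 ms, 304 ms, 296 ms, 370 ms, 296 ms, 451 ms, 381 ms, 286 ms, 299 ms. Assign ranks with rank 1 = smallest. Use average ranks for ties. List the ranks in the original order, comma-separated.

Sorted (ascending): 286, 296, 296, 296, 299, 304, 370, 381, 451
The 3 values of 296 occupy positions 2–4 → average rank 3.

3, 6, 3, 7, 3, 9, 8, 1, 5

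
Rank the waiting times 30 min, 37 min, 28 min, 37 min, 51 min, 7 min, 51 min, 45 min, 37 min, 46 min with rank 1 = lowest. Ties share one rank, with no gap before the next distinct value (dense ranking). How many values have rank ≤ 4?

Sorted (ascending): 7, 28, 30, 37, 37, 37, 45, 46, 51, 51
The 3 values of 37 share dense rank 4.
The 2 values of 51 share dense rank 7.
Remaining distinct values take the next consecutive integers.
Ranks ≤ 4: {1, 2, 3, 4, 4, 4} → 6 values.

6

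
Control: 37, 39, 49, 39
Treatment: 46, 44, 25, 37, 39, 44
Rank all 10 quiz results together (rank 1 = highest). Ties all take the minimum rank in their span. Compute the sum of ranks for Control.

Sorted (descending): 49, 46, 44, 44, 39, 39, 39, 37, 37, 25
The 2 values of 44 occupy positions 3–4 → each gets rank 3.
The 3 values of 39 occupy positions 5–7 → each gets rank 5.
The 2 values of 37 occupy positions 8–9 → each gets rank 8.
Control values → pooled ranks: 37→8, 39→5, 49→1, 39→5
Rank sum = 8 + 5 + 1 + 5 = 19

19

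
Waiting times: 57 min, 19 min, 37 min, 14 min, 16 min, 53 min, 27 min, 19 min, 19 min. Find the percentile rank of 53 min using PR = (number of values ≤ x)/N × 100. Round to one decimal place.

N = 9.
Strictly below 53: 7. Equal to 53: 1.
PR = 8/9 × 100 = 88.9

88.9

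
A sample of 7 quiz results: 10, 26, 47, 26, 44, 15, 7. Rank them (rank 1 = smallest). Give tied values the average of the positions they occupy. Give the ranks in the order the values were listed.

Sorted (ascending): 7, 10, 15, 26, 26, 44, 47
The 2 values of 26 occupy positions 4–5 → average rank (4+5)/2 = 4.5.

2, 4.5, 7, 4.5, 6, 3, 1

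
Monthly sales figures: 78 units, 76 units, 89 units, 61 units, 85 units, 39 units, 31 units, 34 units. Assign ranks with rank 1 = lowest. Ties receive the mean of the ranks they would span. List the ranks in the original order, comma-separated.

6, 5, 8, 4, 7, 3, 1, 2

Sorted (ascending): 31, 34, 39, 61, 76, 78, 85, 89
No ties — each value takes its position as its rank.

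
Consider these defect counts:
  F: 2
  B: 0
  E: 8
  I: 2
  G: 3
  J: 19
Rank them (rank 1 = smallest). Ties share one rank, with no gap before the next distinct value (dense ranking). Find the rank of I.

2

Sorted (ascending): 0, 2, 2, 3, 8, 19
The 2 values of 2 share dense rank 2.
Remaining distinct values take the next consecutive integers.
I has value 2 → rank 2.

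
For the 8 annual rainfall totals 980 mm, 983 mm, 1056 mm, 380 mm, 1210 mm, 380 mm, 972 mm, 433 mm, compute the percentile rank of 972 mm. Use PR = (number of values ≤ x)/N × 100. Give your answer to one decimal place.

50.0

N = 8.
Strictly below 972: 3. Equal to 972: 1.
PR = 4/8 × 100 = 50.0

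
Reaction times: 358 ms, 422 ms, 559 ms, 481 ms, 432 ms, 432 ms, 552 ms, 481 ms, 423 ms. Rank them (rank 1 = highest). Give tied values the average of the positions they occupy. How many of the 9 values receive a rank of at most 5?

4

Sorted (descending): 559, 552, 481, 481, 432, 432, 423, 422, 358
The 2 values of 481 occupy positions 3–4 → average rank (3+4)/2 = 3.5.
The 2 values of 432 occupy positions 5–6 → average rank (5+6)/2 = 5.5.
Ranks ≤ 5: {1, 2, 3.5, 3.5} → 4 values.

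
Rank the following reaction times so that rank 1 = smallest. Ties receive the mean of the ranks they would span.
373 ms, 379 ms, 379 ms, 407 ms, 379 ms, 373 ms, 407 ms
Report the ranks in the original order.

1.5, 4, 4, 6.5, 4, 1.5, 6.5

Sorted (ascending): 373, 373, 379, 379, 379, 407, 407
The 2 values of 373 occupy positions 1–2 → average rank (1+2)/2 = 1.5.
The 3 values of 379 occupy positions 3–5 → average rank 4.
The 2 values of 407 occupy positions 6–7 → average rank (6+7)/2 = 6.5.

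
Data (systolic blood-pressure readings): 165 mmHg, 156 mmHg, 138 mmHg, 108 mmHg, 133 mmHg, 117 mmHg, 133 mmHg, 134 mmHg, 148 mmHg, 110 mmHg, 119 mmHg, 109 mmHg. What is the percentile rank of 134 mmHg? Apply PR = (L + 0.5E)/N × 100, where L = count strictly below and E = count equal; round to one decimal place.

N = 12.
Strictly below 134: 7. Equal to 134: 1.
PR = (7 + 0.5·1)/12 × 100 = 62.5

62.5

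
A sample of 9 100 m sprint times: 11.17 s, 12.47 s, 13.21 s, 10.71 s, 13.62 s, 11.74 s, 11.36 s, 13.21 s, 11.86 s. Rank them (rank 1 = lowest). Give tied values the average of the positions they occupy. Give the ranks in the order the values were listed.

2, 6, 7.5, 1, 9, 4, 3, 7.5, 5

Sorted (ascending): 10.71, 11.17, 11.36, 11.74, 11.86, 12.47, 13.21, 13.21, 13.62
The 2 values of 13.21 occupy positions 7–8 → average rank (7+8)/2 = 7.5.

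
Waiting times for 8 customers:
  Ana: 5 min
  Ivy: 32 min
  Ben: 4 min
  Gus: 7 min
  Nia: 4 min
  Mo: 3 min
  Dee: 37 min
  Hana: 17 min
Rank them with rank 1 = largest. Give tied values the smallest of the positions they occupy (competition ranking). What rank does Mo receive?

Sorted (descending): 37, 32, 17, 7, 5, 4, 4, 3
The 2 values of 4 occupy positions 6–7 → each gets rank 6.
Mo has value 3 min → rank 8.

8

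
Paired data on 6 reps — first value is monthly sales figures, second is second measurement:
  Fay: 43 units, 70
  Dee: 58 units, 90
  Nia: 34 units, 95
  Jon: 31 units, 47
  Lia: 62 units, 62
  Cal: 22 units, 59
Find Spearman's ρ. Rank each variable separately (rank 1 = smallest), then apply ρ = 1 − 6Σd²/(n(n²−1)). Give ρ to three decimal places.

0.429

Ranks of variable 1: 4, 5, 3, 2, 6, 1
Ranks of variable 2: 4, 5, 6, 1, 3, 2
d = r₁ − r₂: 0, 0, -3, 1, 3, -1
d²: 0, 0, 9, 1, 9, 1; Σd² = 20
ρ = 1 − 6·20/(6·35) = 1 − 120/210 = 0.429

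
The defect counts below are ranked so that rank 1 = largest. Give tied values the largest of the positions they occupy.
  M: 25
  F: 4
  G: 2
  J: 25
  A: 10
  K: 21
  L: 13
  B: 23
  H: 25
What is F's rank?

Sorted (descending): 25, 25, 25, 23, 21, 13, 10, 4, 2
The 3 values of 25 occupy positions 1–3 → each gets rank 3.
F has value 4 → rank 8.

8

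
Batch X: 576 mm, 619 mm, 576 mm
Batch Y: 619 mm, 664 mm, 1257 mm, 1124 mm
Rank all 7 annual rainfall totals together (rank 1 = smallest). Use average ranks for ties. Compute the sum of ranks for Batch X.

6.5

Sorted (ascending): 576, 576, 619, 619, 664, 1124, 1257
The 2 values of 576 occupy positions 1–2 → average rank (1+2)/2 = 1.5.
The 2 values of 619 occupy positions 3–4 → average rank (3+4)/2 = 3.5.
Batch X values → pooled ranks: 576→1.5, 619→3.5, 576→1.5
Rank sum = 1.5 + 3.5 + 1.5 = 6.5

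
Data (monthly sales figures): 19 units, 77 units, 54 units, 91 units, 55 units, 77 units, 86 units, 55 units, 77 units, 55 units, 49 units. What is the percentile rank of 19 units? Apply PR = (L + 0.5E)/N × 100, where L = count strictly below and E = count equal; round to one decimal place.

N = 11.
Strictly below 19: 0. Equal to 19: 1.
PR = (0 + 0.5·1)/11 × 100 = 4.5

4.5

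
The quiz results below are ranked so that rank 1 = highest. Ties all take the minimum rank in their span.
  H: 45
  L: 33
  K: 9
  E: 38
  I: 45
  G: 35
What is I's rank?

Sorted (descending): 45, 45, 38, 35, 33, 9
The 2 values of 45 occupy positions 1–2 → each gets rank 1.
I has value 45 → rank 1.

1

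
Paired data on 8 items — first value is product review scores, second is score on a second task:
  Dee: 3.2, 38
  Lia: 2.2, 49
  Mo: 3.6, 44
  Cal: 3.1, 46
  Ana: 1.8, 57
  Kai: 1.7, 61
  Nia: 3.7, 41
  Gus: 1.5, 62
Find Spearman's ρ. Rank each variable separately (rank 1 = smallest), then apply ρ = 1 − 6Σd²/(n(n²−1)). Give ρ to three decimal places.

Ranks of variable 1: 6, 4, 7, 5, 3, 2, 8, 1
Ranks of variable 2: 1, 5, 3, 4, 6, 7, 2, 8
d = r₁ − r₂: 5, -1, 4, 1, -3, -5, 6, -7
d²: 25, 1, 16, 1, 9, 25, 36, 49; Σd² = 162
ρ = 1 − 6·162/(8·63) = 1 − 972/504 = -0.929

-0.929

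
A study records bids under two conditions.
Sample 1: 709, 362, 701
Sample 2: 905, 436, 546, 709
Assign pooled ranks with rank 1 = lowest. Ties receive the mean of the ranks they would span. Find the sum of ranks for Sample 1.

10.5

Sorted (ascending): 362, 436, 546, 701, 709, 709, 905
The 2 values of 709 occupy positions 5–6 → average rank (5+6)/2 = 5.5.
Sample 1 values → pooled ranks: 709→5.5, 362→1, 701→4
Rank sum = 5.5 + 1 + 4 = 10.5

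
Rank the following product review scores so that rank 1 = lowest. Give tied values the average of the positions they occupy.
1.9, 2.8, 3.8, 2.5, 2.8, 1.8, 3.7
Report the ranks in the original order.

2, 4.5, 7, 3, 4.5, 1, 6

Sorted (ascending): 1.8, 1.9, 2.5, 2.8, 2.8, 3.7, 3.8
The 2 values of 2.8 occupy positions 4–5 → average rank (4+5)/2 = 4.5.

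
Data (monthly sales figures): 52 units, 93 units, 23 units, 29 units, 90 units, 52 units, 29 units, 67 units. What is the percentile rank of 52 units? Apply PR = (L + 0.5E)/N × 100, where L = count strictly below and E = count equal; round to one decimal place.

N = 8.
Strictly below 52: 3. Equal to 52: 2.
PR = (3 + 0.5·2)/8 × 100 = 50.0

50.0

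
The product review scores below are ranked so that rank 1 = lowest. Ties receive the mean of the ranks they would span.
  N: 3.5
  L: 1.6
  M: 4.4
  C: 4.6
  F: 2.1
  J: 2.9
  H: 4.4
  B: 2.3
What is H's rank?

Sorted (ascending): 1.6, 2.1, 2.3, 2.9, 3.5, 4.4, 4.4, 4.6
The 2 values of 4.4 occupy positions 6–7 → average rank (6+7)/2 = 6.5.
H has value 4.4 → rank 6.5.

6.5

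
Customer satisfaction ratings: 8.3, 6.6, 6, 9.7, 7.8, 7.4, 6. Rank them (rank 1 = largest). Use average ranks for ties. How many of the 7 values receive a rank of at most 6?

5

Sorted (descending): 9.7, 8.3, 7.8, 7.4, 6.6, 6, 6
The 2 values of 6 occupy positions 6–7 → average rank (6+7)/2 = 6.5.
Ranks ≤ 6: {1, 2, 3, 4, 5} → 5 values.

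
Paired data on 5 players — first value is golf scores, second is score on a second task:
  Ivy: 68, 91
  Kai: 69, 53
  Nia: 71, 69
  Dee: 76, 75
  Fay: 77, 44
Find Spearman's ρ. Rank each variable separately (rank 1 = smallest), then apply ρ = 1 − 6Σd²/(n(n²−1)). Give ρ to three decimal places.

Ranks of variable 1: 1, 2, 3, 4, 5
Ranks of variable 2: 5, 2, 3, 4, 1
d = r₁ − r₂: -4, 0, 0, 0, 4
d²: 16, 0, 0, 0, 16; Σd² = 32
ρ = 1 − 6·32/(5·24) = 1 − 192/120 = -0.600

-0.600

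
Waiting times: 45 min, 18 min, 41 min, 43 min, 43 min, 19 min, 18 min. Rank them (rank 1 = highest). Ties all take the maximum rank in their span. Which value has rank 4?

Sorted (descending): 45, 43, 43, 41, 19, 18, 18
The 2 values of 43 occupy positions 2–3 → each gets rank 3.
The 2 values of 18 occupy positions 6–7 → each gets rank 7.
Rank 4 → value 41.

41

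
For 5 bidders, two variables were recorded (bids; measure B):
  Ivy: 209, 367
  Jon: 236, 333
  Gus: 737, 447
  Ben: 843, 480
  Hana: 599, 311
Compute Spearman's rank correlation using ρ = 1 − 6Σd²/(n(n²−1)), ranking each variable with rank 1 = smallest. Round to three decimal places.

0.600

Ranks of variable 1: 1, 2, 4, 5, 3
Ranks of variable 2: 3, 2, 4, 5, 1
d = r₁ − r₂: -2, 0, 0, 0, 2
d²: 4, 0, 0, 0, 4; Σd² = 8
ρ = 1 − 6·8/(5·24) = 1 − 48/120 = 0.600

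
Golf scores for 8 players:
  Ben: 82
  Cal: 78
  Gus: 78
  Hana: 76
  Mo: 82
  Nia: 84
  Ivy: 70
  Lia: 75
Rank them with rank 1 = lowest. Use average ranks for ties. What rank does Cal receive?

Sorted (ascending): 70, 75, 76, 78, 78, 82, 82, 84
The 2 values of 78 occupy positions 4–5 → average rank (4+5)/2 = 4.5.
The 2 values of 82 occupy positions 6–7 → average rank (6+7)/2 = 6.5.
Cal has value 78 → rank 4.5.

4.5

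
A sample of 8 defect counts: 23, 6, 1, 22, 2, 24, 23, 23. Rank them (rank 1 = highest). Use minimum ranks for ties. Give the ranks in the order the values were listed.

2, 6, 8, 5, 7, 1, 2, 2

Sorted (descending): 24, 23, 23, 23, 22, 6, 2, 1
The 3 values of 23 occupy positions 2–4 → each gets rank 2.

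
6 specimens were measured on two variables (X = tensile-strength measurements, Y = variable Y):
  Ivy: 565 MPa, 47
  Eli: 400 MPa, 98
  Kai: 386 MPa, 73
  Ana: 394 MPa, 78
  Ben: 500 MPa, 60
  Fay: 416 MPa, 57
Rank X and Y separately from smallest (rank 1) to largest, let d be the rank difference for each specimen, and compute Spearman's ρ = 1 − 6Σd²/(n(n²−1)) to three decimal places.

-0.714

Ranks of variable 1: 6, 3, 1, 2, 5, 4
Ranks of variable 2: 1, 6, 4, 5, 3, 2
d = r₁ − r₂: 5, -3, -3, -3, 2, 2
d²: 25, 9, 9, 9, 4, 4; Σd² = 60
ρ = 1 − 6·60/(6·35) = 1 − 360/210 = -0.714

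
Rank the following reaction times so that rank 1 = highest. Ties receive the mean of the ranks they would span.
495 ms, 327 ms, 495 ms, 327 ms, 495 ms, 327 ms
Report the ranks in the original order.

2, 5, 2, 5, 2, 5

Sorted (descending): 495, 495, 495, 327, 327, 327
The 3 values of 495 occupy positions 1–3 → average rank 2.
The 3 values of 327 occupy positions 4–6 → average rank 5.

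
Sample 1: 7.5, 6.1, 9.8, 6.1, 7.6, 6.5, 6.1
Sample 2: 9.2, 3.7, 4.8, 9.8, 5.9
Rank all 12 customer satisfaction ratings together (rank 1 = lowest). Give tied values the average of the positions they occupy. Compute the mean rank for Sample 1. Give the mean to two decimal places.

Sorted (ascending): 3.7, 4.8, 5.9, 6.1, 6.1, 6.1, 6.5, 7.5, 7.6, 9.2, 9.8, 9.8
The 3 values of 6.1 occupy positions 4–6 → average rank 5.
The 2 values of 9.8 occupy positions 11–12 → average rank (11+12)/2 = 11.5.
Sample 1 values → pooled ranks: 7.5→8, 6.1→5, 9.8→11.5, 6.1→5, 7.6→9, 6.5→7, 6.1→5
Mean rank = (8 + 5 + 11.5 + 5 + 9 + 7 + 5) / 7 = 7.21

7.21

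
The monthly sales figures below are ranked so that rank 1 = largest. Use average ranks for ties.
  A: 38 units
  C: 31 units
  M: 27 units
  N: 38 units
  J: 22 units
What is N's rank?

1.5

Sorted (descending): 38, 38, 31, 27, 22
The 2 values of 38 occupy positions 1–2 → average rank (1+2)/2 = 1.5.
N has value 38 units → rank 1.5.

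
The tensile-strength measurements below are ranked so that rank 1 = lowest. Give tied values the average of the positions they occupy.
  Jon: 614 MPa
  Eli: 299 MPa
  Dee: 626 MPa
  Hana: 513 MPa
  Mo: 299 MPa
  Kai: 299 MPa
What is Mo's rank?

Sorted (ascending): 299, 299, 299, 513, 614, 626
The 3 values of 299 occupy positions 1–3 → average rank 2.
Mo has value 299 MPa → rank 2.

2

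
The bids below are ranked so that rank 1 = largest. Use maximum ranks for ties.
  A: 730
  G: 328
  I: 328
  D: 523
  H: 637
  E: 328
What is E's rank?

Sorted (descending): 730, 637, 523, 328, 328, 328
The 3 values of 328 occupy positions 4–6 → each gets rank 6.
E has value 328 → rank 6.

6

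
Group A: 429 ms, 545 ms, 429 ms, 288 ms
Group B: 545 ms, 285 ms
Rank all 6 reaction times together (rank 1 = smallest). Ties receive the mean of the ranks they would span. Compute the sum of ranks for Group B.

Sorted (ascending): 285, 288, 429, 429, 545, 545
The 2 values of 429 occupy positions 3–4 → average rank (3+4)/2 = 3.5.
The 2 values of 545 occupy positions 5–6 → average rank (5+6)/2 = 5.5.
Group B values → pooled ranks: 545→5.5, 285→1
Rank sum = 5.5 + 1 = 6.5

6.5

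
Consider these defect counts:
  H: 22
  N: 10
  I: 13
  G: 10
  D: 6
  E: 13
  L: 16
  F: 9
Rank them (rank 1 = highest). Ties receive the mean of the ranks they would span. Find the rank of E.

Sorted (descending): 22, 16, 13, 13, 10, 10, 9, 6
The 2 values of 13 occupy positions 3–4 → average rank (3+4)/2 = 3.5.
The 2 values of 10 occupy positions 5–6 → average rank (5+6)/2 = 5.5.
E has value 13 → rank 3.5.

3.5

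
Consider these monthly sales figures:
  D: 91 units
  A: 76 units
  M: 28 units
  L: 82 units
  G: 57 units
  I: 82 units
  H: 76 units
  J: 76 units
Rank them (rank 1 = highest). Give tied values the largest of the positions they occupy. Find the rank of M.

Sorted (descending): 91, 82, 82, 76, 76, 76, 57, 28
The 2 values of 82 occupy positions 2–3 → each gets rank 3.
The 3 values of 76 occupy positions 4–6 → each gets rank 6.
M has value 28 units → rank 8.

8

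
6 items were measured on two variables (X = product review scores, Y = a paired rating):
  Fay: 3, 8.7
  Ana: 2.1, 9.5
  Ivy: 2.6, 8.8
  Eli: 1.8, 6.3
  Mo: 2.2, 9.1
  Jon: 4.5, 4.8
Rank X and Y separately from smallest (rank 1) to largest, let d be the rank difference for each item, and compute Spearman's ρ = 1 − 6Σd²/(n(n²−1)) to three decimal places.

Ranks of variable 1: 5, 2, 4, 1, 3, 6
Ranks of variable 2: 3, 6, 4, 2, 5, 1
d = r₁ − r₂: 2, -4, 0, -1, -2, 5
d²: 4, 16, 0, 1, 4, 25; Σd² = 50
ρ = 1 − 6·50/(6·35) = 1 − 300/210 = -0.429

-0.429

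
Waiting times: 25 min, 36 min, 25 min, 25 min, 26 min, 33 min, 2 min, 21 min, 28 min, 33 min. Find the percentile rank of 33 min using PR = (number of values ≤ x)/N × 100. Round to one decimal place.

N = 10.
Strictly below 33: 7. Equal to 33: 2.
PR = 9/10 × 100 = 90.0

90.0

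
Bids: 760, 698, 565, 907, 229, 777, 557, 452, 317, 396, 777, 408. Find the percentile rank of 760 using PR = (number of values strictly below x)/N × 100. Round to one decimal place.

66.7

N = 12.
Strictly below 760: 8. Equal to 760: 1.
PR = 8/12 × 100 = 66.7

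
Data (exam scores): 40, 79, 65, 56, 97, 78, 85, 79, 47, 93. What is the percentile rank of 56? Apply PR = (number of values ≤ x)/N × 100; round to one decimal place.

30.0

N = 10.
Strictly below 56: 2. Equal to 56: 1.
PR = 3/10 × 100 = 30.0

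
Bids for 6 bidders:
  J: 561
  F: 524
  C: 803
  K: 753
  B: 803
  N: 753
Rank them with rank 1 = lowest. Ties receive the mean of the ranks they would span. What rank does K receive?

Sorted (ascending): 524, 561, 753, 753, 803, 803
The 2 values of 753 occupy positions 3–4 → average rank (3+4)/2 = 3.5.
The 2 values of 803 occupy positions 5–6 → average rank (5+6)/2 = 5.5.
K has value 753 → rank 3.5.

3.5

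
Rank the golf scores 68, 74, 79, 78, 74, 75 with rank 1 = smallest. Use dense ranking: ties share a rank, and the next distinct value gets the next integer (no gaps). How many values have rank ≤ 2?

Sorted (ascending): 68, 74, 74, 75, 78, 79
The 2 values of 74 share dense rank 2.
Remaining distinct values take the next consecutive integers.
Ranks ≤ 2: {1, 2, 2} → 3 values.

3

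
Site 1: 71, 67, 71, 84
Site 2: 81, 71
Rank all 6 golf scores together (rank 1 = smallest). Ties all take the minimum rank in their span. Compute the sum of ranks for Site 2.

7

Sorted (ascending): 67, 71, 71, 71, 81, 84
The 3 values of 71 occupy positions 2–4 → each gets rank 2.
Site 2 values → pooled ranks: 81→5, 71→2
Rank sum = 5 + 2 = 7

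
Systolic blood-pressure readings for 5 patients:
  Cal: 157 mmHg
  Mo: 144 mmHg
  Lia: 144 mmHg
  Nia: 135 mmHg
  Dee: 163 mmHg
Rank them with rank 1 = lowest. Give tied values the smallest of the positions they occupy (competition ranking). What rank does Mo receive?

Sorted (ascending): 135, 144, 144, 157, 163
The 2 values of 144 occupy positions 2–3 → each gets rank 2.
Mo has value 144 mmHg → rank 2.

2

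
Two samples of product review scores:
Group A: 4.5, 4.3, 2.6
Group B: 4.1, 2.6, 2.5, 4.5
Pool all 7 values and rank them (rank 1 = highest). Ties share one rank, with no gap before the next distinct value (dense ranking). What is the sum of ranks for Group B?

13

Sorted (descending): 4.5, 4.5, 4.3, 4.1, 2.6, 2.6, 2.5
The 2 values of 4.5 share dense rank 1.
The 2 values of 2.6 share dense rank 4.
Remaining distinct values take the next consecutive integers.
Group B values → pooled ranks: 4.1→3, 2.6→4, 2.5→5, 4.5→1
Rank sum = 3 + 4 + 5 + 1 = 13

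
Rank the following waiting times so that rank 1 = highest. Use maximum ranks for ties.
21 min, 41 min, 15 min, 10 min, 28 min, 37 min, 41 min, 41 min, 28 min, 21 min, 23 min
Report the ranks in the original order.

Sorted (descending): 41, 41, 41, 37, 28, 28, 23, 21, 21, 15, 10
The 3 values of 41 occupy positions 1–3 → each gets rank 3.
The 2 values of 28 occupy positions 5–6 → each gets rank 6.
The 2 values of 21 occupy positions 8–9 → each gets rank 9.

9, 3, 10, 11, 6, 4, 3, 3, 6, 9, 7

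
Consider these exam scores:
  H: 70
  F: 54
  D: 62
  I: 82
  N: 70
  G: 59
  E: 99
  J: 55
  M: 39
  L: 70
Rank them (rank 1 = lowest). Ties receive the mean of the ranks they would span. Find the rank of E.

10

Sorted (ascending): 39, 54, 55, 59, 62, 70, 70, 70, 82, 99
The 3 values of 70 occupy positions 6–8 → average rank 7.
E has value 99 → rank 10.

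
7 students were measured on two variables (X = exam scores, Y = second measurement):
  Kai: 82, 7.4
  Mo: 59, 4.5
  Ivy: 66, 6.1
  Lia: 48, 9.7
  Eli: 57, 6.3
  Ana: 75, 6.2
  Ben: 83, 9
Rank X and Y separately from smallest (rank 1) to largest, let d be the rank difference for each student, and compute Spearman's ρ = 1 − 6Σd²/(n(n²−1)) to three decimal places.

Ranks of variable 1: 6, 3, 4, 1, 2, 5, 7
Ranks of variable 2: 5, 1, 2, 7, 4, 3, 6
d = r₁ − r₂: 1, 2, 2, -6, -2, 2, 1
d²: 1, 4, 4, 36, 4, 4, 1; Σd² = 54
ρ = 1 − 6·54/(7·48) = 1 − 324/336 = 0.036

0.036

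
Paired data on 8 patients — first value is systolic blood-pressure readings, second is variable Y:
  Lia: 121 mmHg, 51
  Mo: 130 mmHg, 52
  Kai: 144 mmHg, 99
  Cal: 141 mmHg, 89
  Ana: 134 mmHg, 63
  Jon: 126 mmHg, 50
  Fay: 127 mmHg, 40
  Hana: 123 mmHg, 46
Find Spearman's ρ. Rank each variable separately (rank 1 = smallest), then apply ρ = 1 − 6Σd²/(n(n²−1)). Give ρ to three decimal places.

0.786

Ranks of variable 1: 1, 5, 8, 7, 6, 3, 4, 2
Ranks of variable 2: 4, 5, 8, 7, 6, 3, 1, 2
d = r₁ − r₂: -3, 0, 0, 0, 0, 0, 3, 0
d²: 9, 0, 0, 0, 0, 0, 9, 0; Σd² = 18
ρ = 1 − 6·18/(8·63) = 1 − 108/504 = 0.786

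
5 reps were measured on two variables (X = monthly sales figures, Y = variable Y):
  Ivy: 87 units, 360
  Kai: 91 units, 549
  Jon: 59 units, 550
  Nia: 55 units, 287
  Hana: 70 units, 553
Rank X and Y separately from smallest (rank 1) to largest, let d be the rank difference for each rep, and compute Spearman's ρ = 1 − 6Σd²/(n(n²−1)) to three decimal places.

0.200

Ranks of variable 1: 4, 5, 2, 1, 3
Ranks of variable 2: 2, 3, 4, 1, 5
d = r₁ − r₂: 2, 2, -2, 0, -2
d²: 4, 4, 4, 0, 4; Σd² = 16
ρ = 1 − 6·16/(5·24) = 1 − 96/120 = 0.200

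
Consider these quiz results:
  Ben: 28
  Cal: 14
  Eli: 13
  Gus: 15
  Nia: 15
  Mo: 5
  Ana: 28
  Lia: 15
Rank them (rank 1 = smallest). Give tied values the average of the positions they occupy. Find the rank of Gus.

Sorted (ascending): 5, 13, 14, 15, 15, 15, 28, 28
The 3 values of 15 occupy positions 4–6 → average rank 5.
The 2 values of 28 occupy positions 7–8 → average rank (7+8)/2 = 7.5.
Gus has value 15 → rank 5.

5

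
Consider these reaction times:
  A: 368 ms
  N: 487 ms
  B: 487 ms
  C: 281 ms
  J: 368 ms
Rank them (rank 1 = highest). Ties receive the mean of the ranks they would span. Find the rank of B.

Sorted (descending): 487, 487, 368, 368, 281
The 2 values of 487 occupy positions 1–2 → average rank (1+2)/2 = 1.5.
The 2 values of 368 occupy positions 3–4 → average rank (3+4)/2 = 3.5.
B has value 487 ms → rank 1.5.

1.5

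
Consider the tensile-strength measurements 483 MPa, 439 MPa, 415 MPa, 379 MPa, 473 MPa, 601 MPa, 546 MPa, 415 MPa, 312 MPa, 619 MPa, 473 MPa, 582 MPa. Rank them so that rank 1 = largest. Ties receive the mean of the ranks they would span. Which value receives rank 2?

601

Sorted (descending): 619, 601, 582, 546, 483, 473, 473, 439, 415, 415, 379, 312
The 2 values of 473 occupy positions 6–7 → average rank (6+7)/2 = 6.5.
The 2 values of 415 occupy positions 9–10 → average rank (9+10)/2 = 9.5.
Rank 2 → value 601.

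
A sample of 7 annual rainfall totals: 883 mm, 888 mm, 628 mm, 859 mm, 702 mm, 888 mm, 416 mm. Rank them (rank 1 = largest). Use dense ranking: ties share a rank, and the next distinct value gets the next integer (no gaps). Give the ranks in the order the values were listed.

2, 1, 5, 3, 4, 1, 6

Sorted (descending): 888, 888, 883, 859, 702, 628, 416
The 2 values of 888 share dense rank 1.
Remaining distinct values take the next consecutive integers.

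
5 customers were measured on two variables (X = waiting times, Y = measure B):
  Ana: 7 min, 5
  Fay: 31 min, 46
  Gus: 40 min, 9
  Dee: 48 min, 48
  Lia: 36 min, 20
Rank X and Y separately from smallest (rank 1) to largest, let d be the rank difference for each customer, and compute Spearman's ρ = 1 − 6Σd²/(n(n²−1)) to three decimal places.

Ranks of variable 1: 1, 2, 4, 5, 3
Ranks of variable 2: 1, 4, 2, 5, 3
d = r₁ − r₂: 0, -2, 2, 0, 0
d²: 0, 4, 4, 0, 0; Σd² = 8
ρ = 1 − 6·8/(5·24) = 1 − 48/120 = 0.600

0.600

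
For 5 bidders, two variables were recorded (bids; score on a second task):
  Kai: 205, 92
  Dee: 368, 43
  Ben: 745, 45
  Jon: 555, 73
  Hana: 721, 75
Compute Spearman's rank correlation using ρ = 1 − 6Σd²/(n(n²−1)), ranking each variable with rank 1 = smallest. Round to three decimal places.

-0.300

Ranks of variable 1: 1, 2, 5, 3, 4
Ranks of variable 2: 5, 1, 2, 3, 4
d = r₁ − r₂: -4, 1, 3, 0, 0
d²: 16, 1, 9, 0, 0; Σd² = 26
ρ = 1 − 6·26/(5·24) = 1 − 156/120 = -0.300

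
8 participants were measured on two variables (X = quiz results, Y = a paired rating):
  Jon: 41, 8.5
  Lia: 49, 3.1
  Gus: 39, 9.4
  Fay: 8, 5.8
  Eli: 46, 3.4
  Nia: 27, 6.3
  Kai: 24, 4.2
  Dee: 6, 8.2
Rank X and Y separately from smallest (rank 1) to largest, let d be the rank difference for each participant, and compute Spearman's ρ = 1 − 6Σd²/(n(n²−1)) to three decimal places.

Ranks of variable 1: 6, 8, 5, 2, 7, 4, 3, 1
Ranks of variable 2: 7, 1, 8, 4, 2, 5, 3, 6
d = r₁ − r₂: -1, 7, -3, -2, 5, -1, 0, -5
d²: 1, 49, 9, 4, 25, 1, 0, 25; Σd² = 114
ρ = 1 − 6·114/(8·63) = 1 − 684/504 = -0.357

-0.357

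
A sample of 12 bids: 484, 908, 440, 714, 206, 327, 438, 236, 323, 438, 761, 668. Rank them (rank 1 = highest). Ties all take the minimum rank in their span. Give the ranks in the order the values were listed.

Sorted (descending): 908, 761, 714, 668, 484, 440, 438, 438, 327, 323, 236, 206
The 2 values of 438 occupy positions 7–8 → each gets rank 7.

5, 1, 6, 3, 12, 9, 7, 11, 10, 7, 2, 4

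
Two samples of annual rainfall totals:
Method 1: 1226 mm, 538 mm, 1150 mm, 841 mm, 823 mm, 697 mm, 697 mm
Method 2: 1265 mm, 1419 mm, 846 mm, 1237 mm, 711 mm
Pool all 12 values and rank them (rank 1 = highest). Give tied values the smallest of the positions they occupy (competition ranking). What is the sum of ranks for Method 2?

Sorted (descending): 1419, 1265, 1237, 1226, 1150, 846, 841, 823, 711, 697, 697, 538
The 2 values of 697 occupy positions 10–11 → each gets rank 10.
Method 2 values → pooled ranks: 1265→2, 1419→1, 846→6, 1237→3, 711→9
Rank sum = 2 + 1 + 6 + 3 + 9 = 21

21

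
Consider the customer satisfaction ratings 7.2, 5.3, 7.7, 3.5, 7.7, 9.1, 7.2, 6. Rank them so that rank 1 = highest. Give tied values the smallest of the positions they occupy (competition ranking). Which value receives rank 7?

Sorted (descending): 9.1, 7.7, 7.7, 7.2, 7.2, 6, 5.3, 3.5
The 2 values of 7.7 occupy positions 2–3 → each gets rank 2.
The 2 values of 7.2 occupy positions 4–5 → each gets rank 4.
Rank 7 → value 5.3.

5.3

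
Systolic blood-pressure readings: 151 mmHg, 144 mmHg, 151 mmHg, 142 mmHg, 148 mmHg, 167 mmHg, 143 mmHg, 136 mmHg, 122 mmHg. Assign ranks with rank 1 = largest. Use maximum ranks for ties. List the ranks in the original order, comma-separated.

3, 5, 3, 7, 4, 1, 6, 8, 9

Sorted (descending): 167, 151, 151, 148, 144, 143, 142, 136, 122
The 2 values of 151 occupy positions 2–3 → each gets rank 3.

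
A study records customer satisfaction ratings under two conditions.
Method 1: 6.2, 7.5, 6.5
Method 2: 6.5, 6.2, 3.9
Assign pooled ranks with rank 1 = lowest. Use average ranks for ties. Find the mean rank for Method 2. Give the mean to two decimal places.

2.67

Sorted (ascending): 3.9, 6.2, 6.2, 6.5, 6.5, 7.5
The 2 values of 6.2 occupy positions 2–3 → average rank (2+3)/2 = 2.5.
The 2 values of 6.5 occupy positions 4–5 → average rank (4+5)/2 = 4.5.
Method 2 values → pooled ranks: 6.5→4.5, 6.2→2.5, 3.9→1
Mean rank = (4.5 + 2.5 + 1) / 3 = 2.67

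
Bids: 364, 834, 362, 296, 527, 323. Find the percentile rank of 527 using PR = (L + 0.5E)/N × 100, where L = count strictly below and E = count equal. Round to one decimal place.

75.0

N = 6.
Strictly below 527: 4. Equal to 527: 1.
PR = (4 + 0.5·1)/6 × 100 = 75.0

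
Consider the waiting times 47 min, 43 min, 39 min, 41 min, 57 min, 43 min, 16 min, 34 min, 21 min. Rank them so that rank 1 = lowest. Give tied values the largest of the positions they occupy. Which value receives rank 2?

21

Sorted (ascending): 16, 21, 34, 39, 41, 43, 43, 47, 57
The 2 values of 43 occupy positions 6–7 → each gets rank 7.
Rank 2 → value 21.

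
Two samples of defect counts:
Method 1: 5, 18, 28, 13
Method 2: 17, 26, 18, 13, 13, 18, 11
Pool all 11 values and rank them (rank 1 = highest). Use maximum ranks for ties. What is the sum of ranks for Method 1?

26

Sorted (descending): 28, 26, 18, 18, 18, 17, 13, 13, 13, 11, 5
The 3 values of 18 occupy positions 3–5 → each gets rank 5.
The 3 values of 13 occupy positions 7–9 → each gets rank 9.
Method 1 values → pooled ranks: 5→11, 18→5, 28→1, 13→9
Rank sum = 11 + 5 + 1 + 9 = 26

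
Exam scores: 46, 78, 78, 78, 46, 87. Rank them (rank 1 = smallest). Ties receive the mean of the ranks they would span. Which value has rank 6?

87

Sorted (ascending): 46, 46, 78, 78, 78, 87
The 2 values of 46 occupy positions 1–2 → average rank (1+2)/2 = 1.5.
The 3 values of 78 occupy positions 3–5 → average rank 4.
Rank 6 → value 87.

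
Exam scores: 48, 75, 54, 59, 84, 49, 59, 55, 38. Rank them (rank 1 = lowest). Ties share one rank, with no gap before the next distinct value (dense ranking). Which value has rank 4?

54

Sorted (ascending): 38, 48, 49, 54, 55, 59, 59, 75, 84
The 2 values of 59 share dense rank 6.
Remaining distinct values take the next consecutive integers.
Rank 4 → value 54.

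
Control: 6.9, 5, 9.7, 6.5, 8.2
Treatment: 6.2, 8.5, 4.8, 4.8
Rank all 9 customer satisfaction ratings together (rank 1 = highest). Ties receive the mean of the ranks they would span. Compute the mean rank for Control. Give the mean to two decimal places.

4.00

Sorted (descending): 9.7, 8.5, 8.2, 6.9, 6.5, 6.2, 5, 4.8, 4.8
The 2 values of 4.8 occupy positions 8–9 → average rank (8+9)/2 = 8.5.
Control values → pooled ranks: 6.9→4, 5→7, 9.7→1, 6.5→5, 8.2→3
Mean rank = (4 + 7 + 1 + 5 + 3) / 5 = 4.00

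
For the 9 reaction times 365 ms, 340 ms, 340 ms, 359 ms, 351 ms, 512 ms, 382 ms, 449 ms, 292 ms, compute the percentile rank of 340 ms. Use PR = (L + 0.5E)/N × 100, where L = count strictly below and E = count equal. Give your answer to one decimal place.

22.2

N = 9.
Strictly below 340: 1. Equal to 340: 2.
PR = (1 + 0.5·2)/9 × 100 = 22.2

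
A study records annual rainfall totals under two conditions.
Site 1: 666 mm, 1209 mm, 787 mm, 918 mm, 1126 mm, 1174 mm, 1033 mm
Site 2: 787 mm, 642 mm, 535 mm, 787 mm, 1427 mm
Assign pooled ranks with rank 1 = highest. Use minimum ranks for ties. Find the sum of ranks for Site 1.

37

Sorted (descending): 1427, 1209, 1174, 1126, 1033, 918, 787, 787, 787, 666, 642, 535
The 3 values of 787 occupy positions 7–9 → each gets rank 7.
Site 1 values → pooled ranks: 666→10, 1209→2, 787→7, 918→6, 1126→4, 1174→3, 1033→5
Rank sum = 10 + 2 + 7 + 6 + 4 + 3 + 5 = 37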